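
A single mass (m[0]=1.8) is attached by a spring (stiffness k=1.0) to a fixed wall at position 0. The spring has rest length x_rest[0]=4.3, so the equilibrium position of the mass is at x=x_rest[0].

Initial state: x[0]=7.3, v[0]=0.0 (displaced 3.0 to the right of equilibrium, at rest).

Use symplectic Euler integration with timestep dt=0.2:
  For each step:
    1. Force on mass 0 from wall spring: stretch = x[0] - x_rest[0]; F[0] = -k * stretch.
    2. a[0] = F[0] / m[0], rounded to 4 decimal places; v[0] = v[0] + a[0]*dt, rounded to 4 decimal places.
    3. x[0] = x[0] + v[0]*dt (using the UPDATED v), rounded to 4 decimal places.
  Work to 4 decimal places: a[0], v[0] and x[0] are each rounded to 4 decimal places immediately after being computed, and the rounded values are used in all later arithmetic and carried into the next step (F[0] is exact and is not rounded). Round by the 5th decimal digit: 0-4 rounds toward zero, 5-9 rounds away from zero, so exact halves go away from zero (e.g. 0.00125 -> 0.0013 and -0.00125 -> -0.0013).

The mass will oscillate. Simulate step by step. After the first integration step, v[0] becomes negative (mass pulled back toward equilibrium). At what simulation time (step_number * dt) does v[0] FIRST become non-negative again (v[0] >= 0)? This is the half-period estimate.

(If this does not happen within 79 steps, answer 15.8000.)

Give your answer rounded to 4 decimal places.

Answer: 4.4000

Derivation:
Step 0: x=[7.3000] v=[0.0000]
Step 1: x=[7.2333] v=[-0.3333]
Step 2: x=[7.1015] v=[-0.6592]
Step 3: x=[6.9074] v=[-0.9705]
Step 4: x=[6.6554] v=[-1.2602]
Step 5: x=[6.3510] v=[-1.5219]
Step 6: x=[6.0010] v=[-1.7498]
Step 7: x=[5.6132] v=[-1.9388]
Step 8: x=[5.1963] v=[-2.0847]
Step 9: x=[4.7594] v=[-2.1843]
Step 10: x=[4.3123] v=[-2.2353]
Step 11: x=[3.8650] v=[-2.2367]
Step 12: x=[3.4273] v=[-2.1884]
Step 13: x=[3.0090] v=[-2.0914]
Step 14: x=[2.6194] v=[-1.9480]
Step 15: x=[2.2671] v=[-1.7613]
Step 16: x=[1.9600] v=[-1.5354]
Step 17: x=[1.7049] v=[-1.2754]
Step 18: x=[1.5075] v=[-0.9871]
Step 19: x=[1.3721] v=[-0.6768]
Step 20: x=[1.3018] v=[-0.3515]
Step 21: x=[1.2981] v=[-0.0184]
Step 22: x=[1.3611] v=[0.3151]
First v>=0 after going negative at step 22, time=4.4000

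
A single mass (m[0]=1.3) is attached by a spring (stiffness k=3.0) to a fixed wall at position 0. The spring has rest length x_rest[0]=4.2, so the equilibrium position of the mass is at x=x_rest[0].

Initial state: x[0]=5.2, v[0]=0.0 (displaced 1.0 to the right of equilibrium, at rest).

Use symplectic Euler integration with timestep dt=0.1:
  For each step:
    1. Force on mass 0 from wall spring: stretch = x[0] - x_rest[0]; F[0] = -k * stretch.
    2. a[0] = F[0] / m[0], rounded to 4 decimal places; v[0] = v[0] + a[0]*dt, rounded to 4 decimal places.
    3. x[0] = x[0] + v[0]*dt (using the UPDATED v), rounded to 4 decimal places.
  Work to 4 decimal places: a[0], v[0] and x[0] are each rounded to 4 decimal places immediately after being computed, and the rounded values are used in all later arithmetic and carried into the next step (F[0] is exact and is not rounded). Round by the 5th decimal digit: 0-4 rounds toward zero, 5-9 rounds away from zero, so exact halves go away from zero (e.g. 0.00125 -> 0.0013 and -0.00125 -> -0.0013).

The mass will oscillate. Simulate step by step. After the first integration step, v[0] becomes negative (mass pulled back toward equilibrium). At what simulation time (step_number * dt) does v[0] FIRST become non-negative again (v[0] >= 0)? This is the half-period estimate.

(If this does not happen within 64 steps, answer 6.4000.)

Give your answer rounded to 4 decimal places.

Step 0: x=[5.2000] v=[0.0000]
Step 1: x=[5.1769] v=[-0.2308]
Step 2: x=[5.1313] v=[-0.4562]
Step 3: x=[5.0642] v=[-0.6711]
Step 4: x=[4.9772] v=[-0.8705]
Step 5: x=[4.8722] v=[-1.0499]
Step 6: x=[4.7517] v=[-1.2050]
Step 7: x=[4.6185] v=[-1.3323]
Step 8: x=[4.4756] v=[-1.4289]
Step 9: x=[4.3264] v=[-1.4925]
Step 10: x=[4.1742] v=[-1.5217]
Step 11: x=[4.0226] v=[-1.5158]
Step 12: x=[3.8751] v=[-1.4749]
Step 13: x=[3.7351] v=[-1.3999]
Step 14: x=[3.6058] v=[-1.2926]
Step 15: x=[3.4903] v=[-1.1555]
Step 16: x=[3.3911] v=[-0.9917]
Step 17: x=[3.3106] v=[-0.8050]
Step 18: x=[3.2506] v=[-0.5998]
Step 19: x=[3.2125] v=[-0.3807]
Step 20: x=[3.1972] v=[-0.1528]
Step 21: x=[3.2051] v=[0.0786]
First v>=0 after going negative at step 21, time=2.1000

Answer: 2.1000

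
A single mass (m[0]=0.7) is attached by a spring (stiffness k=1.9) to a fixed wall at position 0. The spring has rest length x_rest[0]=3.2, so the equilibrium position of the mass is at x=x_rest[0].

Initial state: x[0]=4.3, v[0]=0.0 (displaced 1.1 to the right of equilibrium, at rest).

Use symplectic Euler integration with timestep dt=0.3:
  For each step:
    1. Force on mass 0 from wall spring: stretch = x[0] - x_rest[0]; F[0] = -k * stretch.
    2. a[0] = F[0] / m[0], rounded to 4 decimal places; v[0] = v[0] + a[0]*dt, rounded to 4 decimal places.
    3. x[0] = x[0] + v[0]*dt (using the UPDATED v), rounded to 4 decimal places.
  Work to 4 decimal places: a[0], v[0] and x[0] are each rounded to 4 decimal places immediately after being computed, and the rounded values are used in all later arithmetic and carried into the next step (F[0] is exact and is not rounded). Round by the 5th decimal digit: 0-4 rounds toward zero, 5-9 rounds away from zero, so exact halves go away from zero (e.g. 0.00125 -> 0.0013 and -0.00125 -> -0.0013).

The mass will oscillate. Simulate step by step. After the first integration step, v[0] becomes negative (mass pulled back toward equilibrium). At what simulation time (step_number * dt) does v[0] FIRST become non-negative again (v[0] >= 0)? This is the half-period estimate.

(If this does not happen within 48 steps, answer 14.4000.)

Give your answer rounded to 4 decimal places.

Step 0: x=[4.3000] v=[0.0000]
Step 1: x=[4.0313] v=[-0.8957]
Step 2: x=[3.5595] v=[-1.5726]
Step 3: x=[2.9999] v=[-1.8653]
Step 4: x=[2.4892] v=[-1.7024]
Step 5: x=[2.1521] v=[-1.1236]
Step 6: x=[2.0710] v=[-0.2703]
Step 7: x=[2.2657] v=[0.6490]
First v>=0 after going negative at step 7, time=2.1000

Answer: 2.1000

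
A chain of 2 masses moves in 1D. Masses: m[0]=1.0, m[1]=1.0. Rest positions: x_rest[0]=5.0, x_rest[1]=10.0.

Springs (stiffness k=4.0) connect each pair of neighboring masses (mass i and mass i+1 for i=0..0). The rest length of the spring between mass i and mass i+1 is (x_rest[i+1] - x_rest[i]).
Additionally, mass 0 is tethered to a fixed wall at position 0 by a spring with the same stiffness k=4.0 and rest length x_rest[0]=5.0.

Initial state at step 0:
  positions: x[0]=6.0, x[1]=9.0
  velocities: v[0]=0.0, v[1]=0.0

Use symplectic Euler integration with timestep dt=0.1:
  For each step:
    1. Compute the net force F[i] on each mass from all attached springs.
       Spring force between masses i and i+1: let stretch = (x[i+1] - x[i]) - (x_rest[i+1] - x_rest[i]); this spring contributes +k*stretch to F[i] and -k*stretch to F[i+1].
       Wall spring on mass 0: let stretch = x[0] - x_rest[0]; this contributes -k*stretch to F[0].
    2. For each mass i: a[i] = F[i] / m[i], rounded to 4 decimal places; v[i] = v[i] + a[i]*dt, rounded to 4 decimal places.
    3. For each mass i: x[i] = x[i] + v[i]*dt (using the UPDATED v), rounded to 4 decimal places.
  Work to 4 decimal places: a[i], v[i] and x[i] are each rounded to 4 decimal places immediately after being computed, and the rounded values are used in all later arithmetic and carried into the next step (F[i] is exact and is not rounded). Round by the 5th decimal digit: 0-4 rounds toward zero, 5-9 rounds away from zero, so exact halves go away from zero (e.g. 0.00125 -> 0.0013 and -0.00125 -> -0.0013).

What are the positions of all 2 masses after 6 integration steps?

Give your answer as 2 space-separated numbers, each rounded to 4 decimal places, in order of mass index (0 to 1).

Answer: 4.2693 10.1861

Derivation:
Step 0: x=[6.0000 9.0000] v=[0.0000 0.0000]
Step 1: x=[5.8800 9.0800] v=[-1.2000 0.8000]
Step 2: x=[5.6528 9.2320] v=[-2.2720 1.5200]
Step 3: x=[5.3427 9.4408] v=[-3.1014 2.0883]
Step 4: x=[4.9828 9.6857] v=[-3.5992 2.4491]
Step 5: x=[4.6117 9.9425] v=[-3.7112 2.5679]
Step 6: x=[4.2693 10.1861] v=[-3.4236 2.4356]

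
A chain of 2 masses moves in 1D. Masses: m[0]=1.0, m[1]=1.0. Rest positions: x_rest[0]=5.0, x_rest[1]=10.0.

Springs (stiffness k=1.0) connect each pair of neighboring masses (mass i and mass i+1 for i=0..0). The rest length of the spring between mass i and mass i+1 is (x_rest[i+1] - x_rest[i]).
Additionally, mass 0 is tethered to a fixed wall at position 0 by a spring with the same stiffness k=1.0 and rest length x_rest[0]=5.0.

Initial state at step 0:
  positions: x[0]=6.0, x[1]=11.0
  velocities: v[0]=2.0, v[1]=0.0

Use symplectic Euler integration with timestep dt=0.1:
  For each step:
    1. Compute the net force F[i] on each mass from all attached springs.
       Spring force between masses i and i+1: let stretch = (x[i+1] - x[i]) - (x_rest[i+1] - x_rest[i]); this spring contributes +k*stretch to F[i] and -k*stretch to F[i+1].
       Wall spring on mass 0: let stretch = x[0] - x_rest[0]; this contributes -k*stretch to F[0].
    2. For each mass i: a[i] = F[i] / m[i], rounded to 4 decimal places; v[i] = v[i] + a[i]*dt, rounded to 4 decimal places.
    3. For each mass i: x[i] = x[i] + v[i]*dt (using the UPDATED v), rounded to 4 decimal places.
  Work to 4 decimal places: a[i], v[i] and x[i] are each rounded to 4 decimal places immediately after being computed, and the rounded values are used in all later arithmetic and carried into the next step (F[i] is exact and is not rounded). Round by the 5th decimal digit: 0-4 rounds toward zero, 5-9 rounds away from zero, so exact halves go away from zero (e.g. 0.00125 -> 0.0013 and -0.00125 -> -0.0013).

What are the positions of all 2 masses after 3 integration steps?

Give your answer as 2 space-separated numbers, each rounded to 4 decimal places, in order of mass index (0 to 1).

Answer: 6.5251 11.0074

Derivation:
Step 0: x=[6.0000 11.0000] v=[2.0000 0.0000]
Step 1: x=[6.1900 11.0000] v=[1.9000 0.0000]
Step 2: x=[6.3662 11.0019] v=[1.7620 0.0190]
Step 3: x=[6.5251 11.0074] v=[1.5890 0.0554]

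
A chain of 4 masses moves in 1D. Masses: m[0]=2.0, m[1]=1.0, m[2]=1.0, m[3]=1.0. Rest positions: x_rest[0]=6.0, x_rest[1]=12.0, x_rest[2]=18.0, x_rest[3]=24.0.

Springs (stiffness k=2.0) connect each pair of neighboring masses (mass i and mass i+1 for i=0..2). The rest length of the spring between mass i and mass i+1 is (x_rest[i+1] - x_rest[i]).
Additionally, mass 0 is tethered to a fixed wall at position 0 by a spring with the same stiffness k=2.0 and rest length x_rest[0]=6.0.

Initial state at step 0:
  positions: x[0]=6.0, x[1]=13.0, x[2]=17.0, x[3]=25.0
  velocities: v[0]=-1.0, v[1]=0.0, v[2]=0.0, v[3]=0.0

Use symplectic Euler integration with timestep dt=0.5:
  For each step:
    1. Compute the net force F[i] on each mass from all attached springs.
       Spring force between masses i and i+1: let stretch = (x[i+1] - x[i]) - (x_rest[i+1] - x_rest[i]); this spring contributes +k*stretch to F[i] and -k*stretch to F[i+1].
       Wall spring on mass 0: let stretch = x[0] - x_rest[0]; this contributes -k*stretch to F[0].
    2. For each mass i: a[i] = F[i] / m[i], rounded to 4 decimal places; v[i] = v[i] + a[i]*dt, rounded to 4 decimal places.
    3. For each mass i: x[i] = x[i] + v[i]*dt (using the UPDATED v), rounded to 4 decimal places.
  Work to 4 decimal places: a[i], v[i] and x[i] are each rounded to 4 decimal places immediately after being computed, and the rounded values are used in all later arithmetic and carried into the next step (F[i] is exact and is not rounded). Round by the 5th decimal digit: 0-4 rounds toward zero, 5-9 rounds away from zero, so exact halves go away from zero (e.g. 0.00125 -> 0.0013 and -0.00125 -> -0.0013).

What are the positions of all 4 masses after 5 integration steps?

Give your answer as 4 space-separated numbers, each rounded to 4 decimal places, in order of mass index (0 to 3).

Step 0: x=[6.0000 13.0000 17.0000 25.0000] v=[-1.0000 0.0000 0.0000 0.0000]
Step 1: x=[5.7500 11.5000 19.0000 24.0000] v=[-0.5000 -3.0000 4.0000 -2.0000]
Step 2: x=[5.5000 10.8750 19.7500 23.5000] v=[-0.5000 -1.2500 1.5000 -1.0000]
Step 3: x=[5.2188 12.0000 17.9375 24.1250] v=[-0.5625 2.2500 -3.6250 1.2500]
Step 4: x=[5.3282 12.7032 16.2500 24.6563] v=[0.2187 1.4063 -3.3750 1.0625]
Step 5: x=[5.9493 11.4923 16.9923 23.9844] v=[1.2421 -2.4219 1.4845 -1.3438]

Answer: 5.9493 11.4923 16.9923 23.9844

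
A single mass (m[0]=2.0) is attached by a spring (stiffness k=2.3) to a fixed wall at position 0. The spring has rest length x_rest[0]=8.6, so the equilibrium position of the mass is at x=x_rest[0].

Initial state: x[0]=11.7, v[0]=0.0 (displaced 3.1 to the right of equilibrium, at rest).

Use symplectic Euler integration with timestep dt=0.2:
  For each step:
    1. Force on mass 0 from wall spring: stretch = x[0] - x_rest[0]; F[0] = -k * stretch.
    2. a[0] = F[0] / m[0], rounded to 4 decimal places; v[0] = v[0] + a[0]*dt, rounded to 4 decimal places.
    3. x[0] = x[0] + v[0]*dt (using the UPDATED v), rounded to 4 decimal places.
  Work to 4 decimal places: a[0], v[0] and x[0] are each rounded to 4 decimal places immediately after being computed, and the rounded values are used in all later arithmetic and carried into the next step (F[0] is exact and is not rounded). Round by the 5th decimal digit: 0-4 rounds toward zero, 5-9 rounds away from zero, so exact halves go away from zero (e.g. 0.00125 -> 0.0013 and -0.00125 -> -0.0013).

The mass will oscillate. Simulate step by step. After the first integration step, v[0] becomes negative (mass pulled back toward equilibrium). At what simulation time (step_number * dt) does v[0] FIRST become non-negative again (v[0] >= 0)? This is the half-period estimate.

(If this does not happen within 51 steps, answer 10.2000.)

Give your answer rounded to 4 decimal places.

Answer: 3.0000

Derivation:
Step 0: x=[11.7000] v=[0.0000]
Step 1: x=[11.5574] v=[-0.7130]
Step 2: x=[11.2788] v=[-1.3932]
Step 3: x=[10.8769] v=[-2.0093]
Step 4: x=[10.3703] v=[-2.5330]
Step 5: x=[9.7823] v=[-2.9402]
Step 6: x=[9.1399] v=[-3.2121]
Step 7: x=[8.4726] v=[-3.3363]
Step 8: x=[7.8112] v=[-3.3070]
Step 9: x=[7.1861] v=[-3.1256]
Step 10: x=[6.6260] v=[-2.8004]
Step 11: x=[6.1567] v=[-2.3464]
Step 12: x=[5.7998] v=[-1.7844]
Step 13: x=[5.5717] v=[-1.1404]
Step 14: x=[5.4829] v=[-0.4439]
Step 15: x=[5.5375] v=[0.2730]
First v>=0 after going negative at step 15, time=3.0000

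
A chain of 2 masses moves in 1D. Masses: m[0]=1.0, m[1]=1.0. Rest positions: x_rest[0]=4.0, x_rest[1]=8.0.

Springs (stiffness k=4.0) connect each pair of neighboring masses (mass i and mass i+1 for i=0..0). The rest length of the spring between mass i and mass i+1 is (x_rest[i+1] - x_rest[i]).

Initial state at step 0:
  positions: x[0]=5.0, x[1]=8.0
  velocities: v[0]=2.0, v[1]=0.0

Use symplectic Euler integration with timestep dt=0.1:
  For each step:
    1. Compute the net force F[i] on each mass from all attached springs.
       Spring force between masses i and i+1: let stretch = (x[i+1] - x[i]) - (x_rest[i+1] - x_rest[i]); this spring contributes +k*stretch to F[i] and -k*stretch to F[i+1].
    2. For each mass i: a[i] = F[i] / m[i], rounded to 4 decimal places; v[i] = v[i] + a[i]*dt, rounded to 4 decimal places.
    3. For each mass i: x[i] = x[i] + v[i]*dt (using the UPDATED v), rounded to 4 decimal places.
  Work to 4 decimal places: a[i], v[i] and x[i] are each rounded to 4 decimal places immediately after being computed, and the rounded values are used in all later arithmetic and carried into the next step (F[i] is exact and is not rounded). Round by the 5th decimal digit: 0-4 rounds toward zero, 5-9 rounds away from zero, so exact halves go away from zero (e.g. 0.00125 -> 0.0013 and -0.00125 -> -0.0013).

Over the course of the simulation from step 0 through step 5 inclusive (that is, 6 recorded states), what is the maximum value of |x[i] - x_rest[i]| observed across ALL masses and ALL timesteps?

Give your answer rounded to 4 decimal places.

Answer: 1.3700

Derivation:
Step 0: x=[5.0000 8.0000] v=[2.0000 0.0000]
Step 1: x=[5.1600 8.0400] v=[1.6000 0.4000]
Step 2: x=[5.2752 8.1248] v=[1.1520 0.8480]
Step 3: x=[5.3444 8.2556] v=[0.6918 1.3082]
Step 4: x=[5.3700 8.4300] v=[0.2563 1.7437]
Step 5: x=[5.3580 8.6420] v=[-0.1197 2.1197]
Max displacement = 1.3700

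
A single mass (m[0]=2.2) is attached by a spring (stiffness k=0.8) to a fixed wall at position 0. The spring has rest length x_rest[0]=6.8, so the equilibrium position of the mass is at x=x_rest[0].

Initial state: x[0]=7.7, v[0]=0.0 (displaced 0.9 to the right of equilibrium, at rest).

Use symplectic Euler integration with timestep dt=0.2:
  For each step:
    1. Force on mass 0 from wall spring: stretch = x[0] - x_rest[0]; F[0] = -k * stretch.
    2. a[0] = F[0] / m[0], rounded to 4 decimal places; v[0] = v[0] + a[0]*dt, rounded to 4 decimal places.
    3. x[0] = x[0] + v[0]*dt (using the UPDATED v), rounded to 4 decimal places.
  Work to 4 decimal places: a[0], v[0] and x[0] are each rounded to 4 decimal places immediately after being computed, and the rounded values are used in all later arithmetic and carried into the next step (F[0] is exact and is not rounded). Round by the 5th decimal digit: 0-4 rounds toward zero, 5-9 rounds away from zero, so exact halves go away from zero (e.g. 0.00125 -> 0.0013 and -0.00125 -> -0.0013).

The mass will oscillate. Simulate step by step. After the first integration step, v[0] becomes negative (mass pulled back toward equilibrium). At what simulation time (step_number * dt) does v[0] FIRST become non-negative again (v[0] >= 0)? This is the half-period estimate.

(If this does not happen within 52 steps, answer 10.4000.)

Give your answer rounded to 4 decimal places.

Step 0: x=[7.7000] v=[0.0000]
Step 1: x=[7.6869] v=[-0.0655]
Step 2: x=[7.6609] v=[-0.1300]
Step 3: x=[7.6224] v=[-0.1926]
Step 4: x=[7.5719] v=[-0.2524]
Step 5: x=[7.5102] v=[-0.3085]
Step 6: x=[7.4382] v=[-0.3602]
Step 7: x=[7.3569] v=[-0.4066]
Step 8: x=[7.2675] v=[-0.4471]
Step 9: x=[7.1713] v=[-0.4811]
Step 10: x=[7.0697] v=[-0.5081]
Step 11: x=[6.9642] v=[-0.5277]
Step 12: x=[6.8563] v=[-0.5396]
Step 13: x=[6.7476] v=[-0.5437]
Step 14: x=[6.6396] v=[-0.5399]
Step 15: x=[6.5340] v=[-0.5282]
Step 16: x=[6.4322] v=[-0.5089]
Step 17: x=[6.3358] v=[-0.4822]
Step 18: x=[6.2461] v=[-0.4484]
Step 19: x=[6.1645] v=[-0.4081]
Step 20: x=[6.0921] v=[-0.3619]
Step 21: x=[6.0300] v=[-0.3104]
Step 22: x=[5.9791] v=[-0.2544]
Step 23: x=[5.9402] v=[-0.1947]
Step 24: x=[5.9138] v=[-0.1322]
Step 25: x=[5.9003] v=[-0.0677]
Step 26: x=[5.8998] v=[-0.0023]
Step 27: x=[5.9124] v=[0.0632]
First v>=0 after going negative at step 27, time=5.4000

Answer: 5.4000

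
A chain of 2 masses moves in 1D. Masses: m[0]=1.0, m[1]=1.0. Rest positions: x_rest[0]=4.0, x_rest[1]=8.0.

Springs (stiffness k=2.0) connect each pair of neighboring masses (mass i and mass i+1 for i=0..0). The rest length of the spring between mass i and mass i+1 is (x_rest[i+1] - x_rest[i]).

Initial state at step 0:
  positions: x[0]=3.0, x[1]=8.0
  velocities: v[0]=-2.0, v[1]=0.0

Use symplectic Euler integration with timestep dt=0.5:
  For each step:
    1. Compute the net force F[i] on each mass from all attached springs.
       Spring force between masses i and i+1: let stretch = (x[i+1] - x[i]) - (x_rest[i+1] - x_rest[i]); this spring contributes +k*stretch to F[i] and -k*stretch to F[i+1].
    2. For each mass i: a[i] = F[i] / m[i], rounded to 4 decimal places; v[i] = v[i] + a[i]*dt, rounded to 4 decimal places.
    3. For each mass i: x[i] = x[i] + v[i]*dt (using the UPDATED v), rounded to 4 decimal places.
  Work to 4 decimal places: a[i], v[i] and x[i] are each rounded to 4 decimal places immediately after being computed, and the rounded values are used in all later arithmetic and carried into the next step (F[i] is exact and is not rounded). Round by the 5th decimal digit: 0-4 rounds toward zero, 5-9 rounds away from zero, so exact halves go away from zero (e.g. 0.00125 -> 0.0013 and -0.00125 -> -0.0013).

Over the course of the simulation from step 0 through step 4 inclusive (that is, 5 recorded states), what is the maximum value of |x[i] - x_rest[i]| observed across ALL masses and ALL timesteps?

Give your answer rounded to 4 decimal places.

Answer: 3.0000

Derivation:
Step 0: x=[3.0000 8.0000] v=[-2.0000 0.0000]
Step 1: x=[2.5000 7.5000] v=[-1.0000 -1.0000]
Step 2: x=[2.5000 6.5000] v=[0.0000 -2.0000]
Step 3: x=[2.5000 5.5000] v=[0.0000 -2.0000]
Step 4: x=[2.0000 5.0000] v=[-1.0000 -1.0000]
Max displacement = 3.0000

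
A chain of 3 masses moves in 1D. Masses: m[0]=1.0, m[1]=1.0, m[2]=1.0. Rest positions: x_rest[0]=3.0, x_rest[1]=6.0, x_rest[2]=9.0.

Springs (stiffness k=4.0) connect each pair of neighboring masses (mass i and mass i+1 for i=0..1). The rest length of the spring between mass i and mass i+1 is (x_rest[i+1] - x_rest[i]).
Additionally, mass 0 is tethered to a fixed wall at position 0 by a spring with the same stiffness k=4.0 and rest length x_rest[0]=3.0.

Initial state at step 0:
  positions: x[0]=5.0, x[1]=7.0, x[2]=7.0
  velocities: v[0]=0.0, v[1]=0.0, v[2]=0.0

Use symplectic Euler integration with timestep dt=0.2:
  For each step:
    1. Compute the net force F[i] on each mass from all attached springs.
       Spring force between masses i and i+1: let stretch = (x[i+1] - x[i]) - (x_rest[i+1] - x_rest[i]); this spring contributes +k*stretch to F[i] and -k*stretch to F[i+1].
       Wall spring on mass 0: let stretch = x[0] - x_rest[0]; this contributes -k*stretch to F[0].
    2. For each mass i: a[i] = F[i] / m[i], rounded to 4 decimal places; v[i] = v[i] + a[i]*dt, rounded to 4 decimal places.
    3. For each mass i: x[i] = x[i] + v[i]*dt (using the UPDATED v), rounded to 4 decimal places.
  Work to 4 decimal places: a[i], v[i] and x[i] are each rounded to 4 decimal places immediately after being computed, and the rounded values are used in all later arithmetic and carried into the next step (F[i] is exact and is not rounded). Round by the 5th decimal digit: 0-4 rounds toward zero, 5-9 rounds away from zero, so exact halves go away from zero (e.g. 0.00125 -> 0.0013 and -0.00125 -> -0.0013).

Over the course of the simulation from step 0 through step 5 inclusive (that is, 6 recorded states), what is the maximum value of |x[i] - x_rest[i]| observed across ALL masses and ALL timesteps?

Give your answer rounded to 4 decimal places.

Answer: 2.0781

Derivation:
Step 0: x=[5.0000 7.0000 7.0000] v=[0.0000 0.0000 0.0000]
Step 1: x=[4.5200 6.6800 7.4800] v=[-2.4000 -1.6000 2.4000]
Step 2: x=[3.6624 6.1424 8.3120] v=[-4.2880 -2.6880 4.1600]
Step 3: x=[2.6156 5.5551 9.2769] v=[-5.2339 -2.9363 4.8243]
Step 4: x=[1.6206 5.0930 10.1263] v=[-4.9748 -2.3105 4.2469]
Step 5: x=[0.9219 4.8806 10.6504] v=[-3.4934 -1.0618 2.6203]
Max displacement = 2.0781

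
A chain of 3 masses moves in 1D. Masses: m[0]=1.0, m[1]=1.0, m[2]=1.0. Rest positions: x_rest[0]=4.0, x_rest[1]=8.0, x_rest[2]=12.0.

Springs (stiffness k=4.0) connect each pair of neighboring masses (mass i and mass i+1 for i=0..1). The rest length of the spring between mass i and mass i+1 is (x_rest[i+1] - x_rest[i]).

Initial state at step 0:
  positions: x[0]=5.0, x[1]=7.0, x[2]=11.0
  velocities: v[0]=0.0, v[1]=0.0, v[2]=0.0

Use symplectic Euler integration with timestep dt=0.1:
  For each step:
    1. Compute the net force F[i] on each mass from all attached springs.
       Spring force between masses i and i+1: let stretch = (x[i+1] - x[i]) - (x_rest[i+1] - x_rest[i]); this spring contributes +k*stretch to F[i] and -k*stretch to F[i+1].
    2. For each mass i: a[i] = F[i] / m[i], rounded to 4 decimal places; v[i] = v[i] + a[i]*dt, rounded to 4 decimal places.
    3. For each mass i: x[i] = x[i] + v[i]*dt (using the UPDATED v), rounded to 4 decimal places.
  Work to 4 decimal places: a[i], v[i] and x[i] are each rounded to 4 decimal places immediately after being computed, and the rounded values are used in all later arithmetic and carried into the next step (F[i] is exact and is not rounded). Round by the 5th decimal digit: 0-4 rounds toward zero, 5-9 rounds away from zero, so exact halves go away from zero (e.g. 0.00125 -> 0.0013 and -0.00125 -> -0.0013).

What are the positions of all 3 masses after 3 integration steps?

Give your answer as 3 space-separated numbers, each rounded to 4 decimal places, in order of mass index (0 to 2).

Answer: 4.5514 7.4332 11.0155

Derivation:
Step 0: x=[5.0000 7.0000 11.0000] v=[0.0000 0.0000 0.0000]
Step 1: x=[4.9200 7.0800 11.0000] v=[-0.8000 0.8000 0.0000]
Step 2: x=[4.7664 7.2304 11.0032] v=[-1.5360 1.5040 0.0320]
Step 3: x=[4.5514 7.4332 11.0155] v=[-2.1504 2.0275 0.1229]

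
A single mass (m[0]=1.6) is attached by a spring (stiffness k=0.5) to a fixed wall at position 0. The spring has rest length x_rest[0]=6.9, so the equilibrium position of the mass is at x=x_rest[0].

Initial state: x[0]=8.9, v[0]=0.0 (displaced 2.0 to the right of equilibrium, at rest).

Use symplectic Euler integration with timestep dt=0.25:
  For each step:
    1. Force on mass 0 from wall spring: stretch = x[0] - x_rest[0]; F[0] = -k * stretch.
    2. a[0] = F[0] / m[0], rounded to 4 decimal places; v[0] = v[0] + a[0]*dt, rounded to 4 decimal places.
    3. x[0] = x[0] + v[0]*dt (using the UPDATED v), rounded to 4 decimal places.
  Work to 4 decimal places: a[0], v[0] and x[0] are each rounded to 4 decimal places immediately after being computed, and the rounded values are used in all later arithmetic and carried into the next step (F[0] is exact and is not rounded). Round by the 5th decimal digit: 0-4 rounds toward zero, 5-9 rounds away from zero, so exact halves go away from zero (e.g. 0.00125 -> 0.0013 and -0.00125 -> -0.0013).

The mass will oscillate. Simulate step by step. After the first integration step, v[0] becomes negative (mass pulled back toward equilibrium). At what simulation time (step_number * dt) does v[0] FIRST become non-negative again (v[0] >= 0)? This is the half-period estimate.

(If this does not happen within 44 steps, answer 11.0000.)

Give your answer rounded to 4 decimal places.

Step 0: x=[8.9000] v=[0.0000]
Step 1: x=[8.8609] v=[-0.1563]
Step 2: x=[8.7835] v=[-0.3095]
Step 3: x=[8.6693] v=[-0.4567]
Step 4: x=[8.5206] v=[-0.5949]
Step 5: x=[8.3402] v=[-0.7215]
Step 6: x=[8.1317] v=[-0.8340]
Step 7: x=[7.8992] v=[-0.9302]
Step 8: x=[7.6471] v=[-1.0083]
Step 9: x=[7.3804] v=[-1.0667]
Step 10: x=[7.1044] v=[-1.1042]
Step 11: x=[6.8244] v=[-1.1202]
Step 12: x=[6.5458] v=[-1.1143]
Step 13: x=[6.2742] v=[-1.0866]
Step 14: x=[6.0148] v=[-1.0377]
Step 15: x=[5.7727] v=[-0.9686]
Step 16: x=[5.5526] v=[-0.8805]
Step 17: x=[5.3588] v=[-0.7752]
Step 18: x=[5.1951] v=[-0.6548]
Step 19: x=[5.0647] v=[-0.5216]
Step 20: x=[4.9702] v=[-0.3782]
Step 21: x=[4.9134] v=[-0.2274]
Step 22: x=[4.8954] v=[-0.0722]
Step 23: x=[4.9165] v=[0.0844]
First v>=0 after going negative at step 23, time=5.7500

Answer: 5.7500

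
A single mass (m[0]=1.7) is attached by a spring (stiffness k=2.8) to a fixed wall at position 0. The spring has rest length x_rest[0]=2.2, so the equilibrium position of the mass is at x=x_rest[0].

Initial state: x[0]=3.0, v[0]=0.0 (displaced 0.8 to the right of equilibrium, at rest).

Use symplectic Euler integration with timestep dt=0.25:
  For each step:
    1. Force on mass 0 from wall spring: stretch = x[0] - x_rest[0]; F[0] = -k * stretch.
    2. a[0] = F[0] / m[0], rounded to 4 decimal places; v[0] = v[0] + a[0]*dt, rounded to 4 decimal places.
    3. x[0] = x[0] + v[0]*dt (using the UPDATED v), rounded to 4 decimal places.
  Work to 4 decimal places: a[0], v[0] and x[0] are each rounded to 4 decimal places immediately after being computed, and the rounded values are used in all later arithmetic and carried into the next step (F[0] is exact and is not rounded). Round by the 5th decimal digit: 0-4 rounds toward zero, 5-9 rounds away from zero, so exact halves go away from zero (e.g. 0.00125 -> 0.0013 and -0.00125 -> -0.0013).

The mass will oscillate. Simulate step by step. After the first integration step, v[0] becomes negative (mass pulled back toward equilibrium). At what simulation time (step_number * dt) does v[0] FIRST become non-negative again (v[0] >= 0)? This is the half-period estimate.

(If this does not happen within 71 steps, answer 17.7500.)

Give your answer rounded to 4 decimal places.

Step 0: x=[3.0000] v=[0.0000]
Step 1: x=[2.9177] v=[-0.3294]
Step 2: x=[2.7615] v=[-0.6249]
Step 3: x=[2.5475] v=[-0.8561]
Step 4: x=[2.2977] v=[-0.9992]
Step 5: x=[2.0379] v=[-1.0394]
Step 6: x=[1.7947] v=[-0.9727]
Step 7: x=[1.5933] v=[-0.8058]
Step 8: x=[1.4543] v=[-0.5560]
Step 9: x=[1.3921] v=[-0.2490]
Step 10: x=[1.4130] v=[0.0837]
First v>=0 after going negative at step 10, time=2.5000

Answer: 2.5000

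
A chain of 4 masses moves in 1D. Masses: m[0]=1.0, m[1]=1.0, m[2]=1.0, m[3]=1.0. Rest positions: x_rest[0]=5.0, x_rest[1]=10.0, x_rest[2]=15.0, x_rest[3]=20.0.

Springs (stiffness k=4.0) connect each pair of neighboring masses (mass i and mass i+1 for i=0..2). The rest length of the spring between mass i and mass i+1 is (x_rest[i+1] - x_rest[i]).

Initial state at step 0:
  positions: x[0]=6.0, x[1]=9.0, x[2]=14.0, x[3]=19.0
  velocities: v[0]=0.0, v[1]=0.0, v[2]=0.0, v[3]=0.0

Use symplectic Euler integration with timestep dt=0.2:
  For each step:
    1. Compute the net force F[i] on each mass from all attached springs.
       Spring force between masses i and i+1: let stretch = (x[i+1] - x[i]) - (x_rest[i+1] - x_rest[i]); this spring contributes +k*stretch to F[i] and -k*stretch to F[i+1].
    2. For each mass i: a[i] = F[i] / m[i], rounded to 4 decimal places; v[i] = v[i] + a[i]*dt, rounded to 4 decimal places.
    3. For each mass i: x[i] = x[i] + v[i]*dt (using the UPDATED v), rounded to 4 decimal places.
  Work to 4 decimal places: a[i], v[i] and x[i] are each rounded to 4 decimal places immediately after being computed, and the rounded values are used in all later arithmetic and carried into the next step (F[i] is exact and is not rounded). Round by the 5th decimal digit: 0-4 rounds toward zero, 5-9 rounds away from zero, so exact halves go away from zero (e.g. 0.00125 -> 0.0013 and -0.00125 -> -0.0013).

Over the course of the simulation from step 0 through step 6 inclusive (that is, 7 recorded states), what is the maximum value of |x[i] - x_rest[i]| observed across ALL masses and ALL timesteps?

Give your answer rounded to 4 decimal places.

Step 0: x=[6.0000 9.0000 14.0000 19.0000] v=[0.0000 0.0000 0.0000 0.0000]
Step 1: x=[5.6800 9.3200 14.0000 19.0000] v=[-1.6000 1.6000 0.0000 0.0000]
Step 2: x=[5.1424 9.8064 14.0512 19.0000] v=[-2.6880 2.4320 0.2560 0.0000]
Step 3: x=[4.5510 10.2257 14.2150 19.0082] v=[-2.9568 2.0966 0.8192 0.0410]
Step 4: x=[4.0676 10.3754 14.5075 19.0495] v=[-2.4170 0.7483 1.4623 0.2064]
Step 5: x=[3.7934 10.1769 14.8655 19.1641] v=[-1.3708 -0.9923 1.7902 0.5728]
Step 6: x=[3.7406 9.7073 15.1611 19.3909] v=[-0.2640 -2.3482 1.4782 1.1339]
Max displacement = 1.2594

Answer: 1.2594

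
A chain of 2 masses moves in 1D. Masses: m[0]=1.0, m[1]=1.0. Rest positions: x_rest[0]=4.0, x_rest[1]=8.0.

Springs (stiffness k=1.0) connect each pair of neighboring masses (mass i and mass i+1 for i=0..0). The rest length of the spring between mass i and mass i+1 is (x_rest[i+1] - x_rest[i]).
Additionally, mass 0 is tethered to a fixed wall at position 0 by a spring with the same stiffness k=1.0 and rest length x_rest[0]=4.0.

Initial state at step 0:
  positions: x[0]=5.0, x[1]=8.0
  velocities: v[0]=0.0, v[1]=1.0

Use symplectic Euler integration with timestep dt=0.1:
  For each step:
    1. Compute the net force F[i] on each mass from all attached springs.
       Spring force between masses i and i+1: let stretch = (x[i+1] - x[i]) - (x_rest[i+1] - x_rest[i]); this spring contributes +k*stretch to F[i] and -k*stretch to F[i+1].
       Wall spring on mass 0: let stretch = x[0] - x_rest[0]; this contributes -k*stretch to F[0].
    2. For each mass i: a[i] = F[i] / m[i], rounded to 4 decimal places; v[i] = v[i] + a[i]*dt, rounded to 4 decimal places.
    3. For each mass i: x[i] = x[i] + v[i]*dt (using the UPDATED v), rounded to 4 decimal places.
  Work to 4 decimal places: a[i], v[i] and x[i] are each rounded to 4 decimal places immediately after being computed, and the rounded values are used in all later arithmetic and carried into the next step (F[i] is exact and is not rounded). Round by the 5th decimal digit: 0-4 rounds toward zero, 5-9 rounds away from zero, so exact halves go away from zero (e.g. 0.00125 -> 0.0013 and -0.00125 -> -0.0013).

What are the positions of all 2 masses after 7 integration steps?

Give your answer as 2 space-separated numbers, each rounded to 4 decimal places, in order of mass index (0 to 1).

Step 0: x=[5.0000 8.0000] v=[0.0000 1.0000]
Step 1: x=[4.9800 8.1100] v=[-0.2000 1.1000]
Step 2: x=[4.9415 8.2287] v=[-0.3850 1.1870]
Step 3: x=[4.8865 8.3545] v=[-0.5504 1.2583]
Step 4: x=[4.8173 8.4857] v=[-0.6923 1.3115]
Step 5: x=[4.7366 8.6202] v=[-0.8072 1.3447]
Step 6: x=[4.6474 8.7558] v=[-0.8925 1.3563]
Step 7: x=[4.5528 8.8904] v=[-0.9464 1.3455]

Answer: 4.5528 8.8904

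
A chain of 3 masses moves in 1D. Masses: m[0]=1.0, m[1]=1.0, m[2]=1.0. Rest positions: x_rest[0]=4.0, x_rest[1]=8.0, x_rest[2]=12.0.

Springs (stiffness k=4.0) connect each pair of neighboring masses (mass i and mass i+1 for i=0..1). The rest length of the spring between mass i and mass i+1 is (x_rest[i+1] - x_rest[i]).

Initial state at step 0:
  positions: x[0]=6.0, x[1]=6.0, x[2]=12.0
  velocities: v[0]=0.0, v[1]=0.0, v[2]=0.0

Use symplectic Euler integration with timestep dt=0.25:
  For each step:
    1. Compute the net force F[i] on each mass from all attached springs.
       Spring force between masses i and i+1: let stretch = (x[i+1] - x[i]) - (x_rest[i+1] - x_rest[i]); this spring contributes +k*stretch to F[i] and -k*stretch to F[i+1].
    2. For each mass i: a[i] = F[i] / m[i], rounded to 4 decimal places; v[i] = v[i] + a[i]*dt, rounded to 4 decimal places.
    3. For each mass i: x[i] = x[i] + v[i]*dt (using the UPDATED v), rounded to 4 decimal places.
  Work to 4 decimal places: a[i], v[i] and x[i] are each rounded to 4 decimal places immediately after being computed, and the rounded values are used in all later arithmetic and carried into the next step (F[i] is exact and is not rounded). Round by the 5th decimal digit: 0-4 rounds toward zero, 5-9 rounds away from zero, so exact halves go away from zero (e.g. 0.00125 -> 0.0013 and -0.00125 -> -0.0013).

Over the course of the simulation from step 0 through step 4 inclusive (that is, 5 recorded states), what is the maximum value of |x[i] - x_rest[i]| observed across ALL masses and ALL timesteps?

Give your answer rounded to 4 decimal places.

Step 0: x=[6.0000 6.0000 12.0000] v=[0.0000 0.0000 0.0000]
Step 1: x=[5.0000 7.5000 11.5000] v=[-4.0000 6.0000 -2.0000]
Step 2: x=[3.6250 9.3750 11.0000] v=[-5.5000 7.5000 -2.0000]
Step 3: x=[2.6875 10.2188 11.0938] v=[-3.7500 3.3750 0.3750]
Step 4: x=[2.6328 9.3985 11.9688] v=[-0.2187 -3.2813 3.5000]
Max displacement = 2.2188

Answer: 2.2188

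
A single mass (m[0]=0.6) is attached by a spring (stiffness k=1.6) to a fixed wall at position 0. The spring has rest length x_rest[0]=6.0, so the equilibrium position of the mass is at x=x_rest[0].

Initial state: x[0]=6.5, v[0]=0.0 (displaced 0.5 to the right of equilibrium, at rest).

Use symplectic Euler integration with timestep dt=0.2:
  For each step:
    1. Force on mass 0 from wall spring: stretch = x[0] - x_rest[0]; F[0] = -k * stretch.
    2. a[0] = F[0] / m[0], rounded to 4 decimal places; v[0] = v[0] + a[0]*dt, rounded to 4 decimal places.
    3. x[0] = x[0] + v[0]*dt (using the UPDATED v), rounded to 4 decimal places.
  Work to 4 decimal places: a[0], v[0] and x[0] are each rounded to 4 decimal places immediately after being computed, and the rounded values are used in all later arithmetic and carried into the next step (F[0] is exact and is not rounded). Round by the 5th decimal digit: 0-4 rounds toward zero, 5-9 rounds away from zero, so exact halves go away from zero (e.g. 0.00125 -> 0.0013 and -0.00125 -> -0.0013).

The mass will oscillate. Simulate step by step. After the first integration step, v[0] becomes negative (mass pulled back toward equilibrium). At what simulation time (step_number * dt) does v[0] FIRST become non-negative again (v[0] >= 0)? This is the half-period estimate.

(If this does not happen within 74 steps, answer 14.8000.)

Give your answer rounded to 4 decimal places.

Answer: 2.0000

Derivation:
Step 0: x=[6.5000] v=[0.0000]
Step 1: x=[6.4467] v=[-0.2667]
Step 2: x=[6.3457] v=[-0.5049]
Step 3: x=[6.2078] v=[-0.6893]
Step 4: x=[6.0478] v=[-0.8001]
Step 5: x=[5.8827] v=[-0.8256]
Step 6: x=[5.7301] v=[-0.7630]
Step 7: x=[5.6063] v=[-0.6191]
Step 8: x=[5.5245] v=[-0.4091]
Step 9: x=[5.4934] v=[-0.1555]
Step 10: x=[5.5163] v=[0.1147]
First v>=0 after going negative at step 10, time=2.0000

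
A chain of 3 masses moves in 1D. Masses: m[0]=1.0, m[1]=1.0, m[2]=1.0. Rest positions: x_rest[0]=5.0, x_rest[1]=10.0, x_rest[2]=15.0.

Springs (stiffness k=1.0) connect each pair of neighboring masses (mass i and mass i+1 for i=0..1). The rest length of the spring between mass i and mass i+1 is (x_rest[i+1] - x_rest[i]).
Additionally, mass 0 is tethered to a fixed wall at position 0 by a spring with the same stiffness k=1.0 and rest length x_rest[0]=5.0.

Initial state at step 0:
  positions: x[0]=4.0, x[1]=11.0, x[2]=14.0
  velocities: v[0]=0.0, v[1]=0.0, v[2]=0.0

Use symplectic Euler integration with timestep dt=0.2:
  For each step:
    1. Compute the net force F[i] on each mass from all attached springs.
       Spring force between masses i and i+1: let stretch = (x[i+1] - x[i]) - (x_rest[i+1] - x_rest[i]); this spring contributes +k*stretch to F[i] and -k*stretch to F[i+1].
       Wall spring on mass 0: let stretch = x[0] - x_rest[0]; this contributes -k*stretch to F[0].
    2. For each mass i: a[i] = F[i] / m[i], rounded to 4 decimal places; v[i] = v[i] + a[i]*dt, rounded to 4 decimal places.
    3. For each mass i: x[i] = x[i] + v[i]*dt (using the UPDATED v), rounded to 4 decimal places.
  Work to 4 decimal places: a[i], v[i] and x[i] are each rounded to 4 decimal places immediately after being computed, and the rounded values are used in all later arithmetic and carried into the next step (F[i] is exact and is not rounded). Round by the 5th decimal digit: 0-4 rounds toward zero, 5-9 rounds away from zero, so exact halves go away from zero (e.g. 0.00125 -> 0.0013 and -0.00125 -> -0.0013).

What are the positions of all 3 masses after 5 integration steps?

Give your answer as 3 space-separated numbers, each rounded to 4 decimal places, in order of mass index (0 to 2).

Answer: 5.2967 9.2558 14.8966

Derivation:
Step 0: x=[4.0000 11.0000 14.0000] v=[0.0000 0.0000 0.0000]
Step 1: x=[4.1200 10.8400 14.0800] v=[0.6000 -0.8000 0.4000]
Step 2: x=[4.3440 10.5408 14.2304] v=[1.1200 -1.4960 0.7520]
Step 3: x=[4.6421 10.1413 14.4332] v=[1.4906 -1.9974 1.0141]
Step 4: x=[4.9745 9.6935 14.6643] v=[1.6620 -2.2389 1.1557]
Step 5: x=[5.2967 9.2558 14.8966] v=[1.6109 -2.1885 1.1615]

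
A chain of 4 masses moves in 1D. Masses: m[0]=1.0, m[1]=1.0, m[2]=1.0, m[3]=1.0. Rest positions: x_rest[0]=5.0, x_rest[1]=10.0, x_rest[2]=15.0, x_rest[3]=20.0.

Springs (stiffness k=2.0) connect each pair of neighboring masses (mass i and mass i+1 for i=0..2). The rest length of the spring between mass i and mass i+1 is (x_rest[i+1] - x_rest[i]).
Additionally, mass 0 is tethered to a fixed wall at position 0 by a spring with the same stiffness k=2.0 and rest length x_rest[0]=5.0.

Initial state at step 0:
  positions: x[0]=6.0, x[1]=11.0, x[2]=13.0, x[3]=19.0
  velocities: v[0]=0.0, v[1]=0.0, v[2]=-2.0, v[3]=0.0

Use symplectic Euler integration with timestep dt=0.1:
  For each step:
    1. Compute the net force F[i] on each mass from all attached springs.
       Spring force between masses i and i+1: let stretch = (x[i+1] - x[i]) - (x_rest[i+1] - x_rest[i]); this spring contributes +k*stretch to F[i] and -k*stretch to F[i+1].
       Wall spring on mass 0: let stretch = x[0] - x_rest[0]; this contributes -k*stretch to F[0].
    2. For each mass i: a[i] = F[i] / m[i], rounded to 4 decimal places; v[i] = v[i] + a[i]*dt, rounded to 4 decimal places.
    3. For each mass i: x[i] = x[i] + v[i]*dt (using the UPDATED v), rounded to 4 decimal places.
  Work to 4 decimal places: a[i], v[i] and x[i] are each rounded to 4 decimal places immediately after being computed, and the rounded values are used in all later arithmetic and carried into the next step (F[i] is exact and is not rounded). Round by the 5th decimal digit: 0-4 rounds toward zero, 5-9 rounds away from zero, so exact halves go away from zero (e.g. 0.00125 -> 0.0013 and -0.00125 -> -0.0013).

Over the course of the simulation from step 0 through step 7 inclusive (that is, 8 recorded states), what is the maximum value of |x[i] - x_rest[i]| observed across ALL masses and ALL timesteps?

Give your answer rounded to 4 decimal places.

Answer: 2.1568

Derivation:
Step 0: x=[6.0000 11.0000 13.0000 19.0000] v=[0.0000 0.0000 -2.0000 0.0000]
Step 1: x=[5.9800 10.9400 12.8800 18.9800] v=[-0.2000 -0.6000 -1.2000 -0.2000]
Step 2: x=[5.9396 10.8196 12.8432 18.9380] v=[-0.4040 -1.2040 -0.3680 -0.4200]
Step 3: x=[5.8780 10.6421 12.8878 18.8741] v=[-0.6159 -1.7753 0.4462 -0.6390]
Step 4: x=[5.7941 10.4142 13.0072 18.7905] v=[-0.8387 -2.2790 1.1943 -0.8363]
Step 5: x=[5.6868 10.1458 13.1904 18.6912] v=[-1.0735 -2.6844 1.8324 -0.9930]
Step 6: x=[5.5549 9.8491 13.4228 18.5819] v=[-1.3191 -2.9673 2.3236 -1.0932]
Step 7: x=[5.3978 9.5380 13.6869 18.4694] v=[-1.5712 -3.1114 2.6407 -1.1250]
Max displacement = 2.1568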